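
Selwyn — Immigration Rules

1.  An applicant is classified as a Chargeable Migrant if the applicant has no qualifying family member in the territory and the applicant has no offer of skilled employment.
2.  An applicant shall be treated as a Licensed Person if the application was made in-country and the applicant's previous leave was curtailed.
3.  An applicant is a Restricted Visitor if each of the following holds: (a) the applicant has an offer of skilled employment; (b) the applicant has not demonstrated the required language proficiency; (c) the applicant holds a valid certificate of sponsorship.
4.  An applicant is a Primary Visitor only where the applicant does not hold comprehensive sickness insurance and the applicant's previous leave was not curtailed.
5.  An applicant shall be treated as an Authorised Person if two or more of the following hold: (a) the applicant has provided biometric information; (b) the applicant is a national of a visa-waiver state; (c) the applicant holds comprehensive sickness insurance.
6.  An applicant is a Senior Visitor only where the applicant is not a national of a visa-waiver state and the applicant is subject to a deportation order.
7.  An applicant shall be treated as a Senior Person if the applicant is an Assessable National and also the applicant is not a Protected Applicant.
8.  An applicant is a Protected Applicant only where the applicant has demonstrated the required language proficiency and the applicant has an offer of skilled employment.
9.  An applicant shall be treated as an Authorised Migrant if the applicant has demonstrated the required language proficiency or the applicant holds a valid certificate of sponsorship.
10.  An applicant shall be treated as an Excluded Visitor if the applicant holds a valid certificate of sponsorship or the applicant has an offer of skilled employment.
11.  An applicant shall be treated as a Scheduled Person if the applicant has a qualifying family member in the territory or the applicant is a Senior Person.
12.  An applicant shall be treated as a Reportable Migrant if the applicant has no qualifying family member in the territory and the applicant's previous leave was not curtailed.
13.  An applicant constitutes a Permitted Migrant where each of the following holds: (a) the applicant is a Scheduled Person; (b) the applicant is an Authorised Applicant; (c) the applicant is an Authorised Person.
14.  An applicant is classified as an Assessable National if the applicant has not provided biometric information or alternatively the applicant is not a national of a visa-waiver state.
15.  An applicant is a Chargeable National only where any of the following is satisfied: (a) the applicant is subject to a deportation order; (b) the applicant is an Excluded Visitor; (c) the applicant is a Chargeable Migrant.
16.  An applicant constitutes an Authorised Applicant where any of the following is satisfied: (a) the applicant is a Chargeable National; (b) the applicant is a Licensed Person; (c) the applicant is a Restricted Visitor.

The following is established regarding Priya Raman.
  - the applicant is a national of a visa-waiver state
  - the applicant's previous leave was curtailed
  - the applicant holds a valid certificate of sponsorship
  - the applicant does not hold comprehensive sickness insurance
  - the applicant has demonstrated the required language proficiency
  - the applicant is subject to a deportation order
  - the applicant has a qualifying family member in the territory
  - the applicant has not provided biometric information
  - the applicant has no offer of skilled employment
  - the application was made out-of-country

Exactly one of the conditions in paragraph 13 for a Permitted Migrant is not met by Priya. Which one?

Authorised Person

Under paragraph 14: the applicant has not provided biometric information? yes; or the applicant is not a national of a visa-waiver state? no. So the applicant is an Assessable National.
Under paragraph 8: the applicant has demonstrated the required language proficiency? yes; and the applicant has an offer of skilled employment? no. So the applicant is not a Protected Applicant.
Under paragraph 7: Assessable National (paragraph 14)? yes; and not a Protected Applicant (paragraph 8)? yes. So the applicant is a Senior Person.
Under paragraph 11: the applicant has a qualifying family member in the territory? yes; or Senior Person (paragraph 7)? yes. So the applicant is a Scheduled Person.
Under paragraph 10: the applicant holds a valid certificate of sponsorship? yes; or the applicant has an offer of skilled employment? no. So the applicant is an Excluded Visitor.
Under paragraph 1: the applicant has no qualifying family member in the territory? no; and the applicant has no offer of skilled employment? yes. So the applicant is not a Chargeable Migrant.
Under paragraph 15: the applicant is subject to a deportation order? yes; or Excluded Visitor (paragraph 10)? yes; or Chargeable Migrant (paragraph 1)? no. So the applicant is a Chargeable National.
Under paragraph 2: the application was made in-country? no; and the applicant's previous leave was curtailed? yes. So the applicant is not a Licensed Person.
Under paragraph 3: the applicant has an offer of skilled employment? no; and the applicant has not demonstrated the required language proficiency? no; and the applicant holds a valid certificate of sponsorship? yes. So the applicant is not a Restricted Visitor.
Under paragraph 16: Chargeable National (paragraph 15)? yes; or Licensed Person (paragraph 2)? no; or Restricted Visitor (paragraph 3)? no. So the applicant is an Authorised Applicant.
Under paragraph 5: the applicant has provided biometric information? no; the applicant is a national of a visa-waiver state? yes; the applicant holds comprehensive sickness insurance? no — 1 of 3 hold (need ≥2) → not satisfied.
Under paragraph 13: Scheduled Person (paragraph 11)? yes; and Authorised Applicant (paragraph 16)? yes; and Authorised Person (paragraph 5)? no. So the applicant is not a Permitted Migrant.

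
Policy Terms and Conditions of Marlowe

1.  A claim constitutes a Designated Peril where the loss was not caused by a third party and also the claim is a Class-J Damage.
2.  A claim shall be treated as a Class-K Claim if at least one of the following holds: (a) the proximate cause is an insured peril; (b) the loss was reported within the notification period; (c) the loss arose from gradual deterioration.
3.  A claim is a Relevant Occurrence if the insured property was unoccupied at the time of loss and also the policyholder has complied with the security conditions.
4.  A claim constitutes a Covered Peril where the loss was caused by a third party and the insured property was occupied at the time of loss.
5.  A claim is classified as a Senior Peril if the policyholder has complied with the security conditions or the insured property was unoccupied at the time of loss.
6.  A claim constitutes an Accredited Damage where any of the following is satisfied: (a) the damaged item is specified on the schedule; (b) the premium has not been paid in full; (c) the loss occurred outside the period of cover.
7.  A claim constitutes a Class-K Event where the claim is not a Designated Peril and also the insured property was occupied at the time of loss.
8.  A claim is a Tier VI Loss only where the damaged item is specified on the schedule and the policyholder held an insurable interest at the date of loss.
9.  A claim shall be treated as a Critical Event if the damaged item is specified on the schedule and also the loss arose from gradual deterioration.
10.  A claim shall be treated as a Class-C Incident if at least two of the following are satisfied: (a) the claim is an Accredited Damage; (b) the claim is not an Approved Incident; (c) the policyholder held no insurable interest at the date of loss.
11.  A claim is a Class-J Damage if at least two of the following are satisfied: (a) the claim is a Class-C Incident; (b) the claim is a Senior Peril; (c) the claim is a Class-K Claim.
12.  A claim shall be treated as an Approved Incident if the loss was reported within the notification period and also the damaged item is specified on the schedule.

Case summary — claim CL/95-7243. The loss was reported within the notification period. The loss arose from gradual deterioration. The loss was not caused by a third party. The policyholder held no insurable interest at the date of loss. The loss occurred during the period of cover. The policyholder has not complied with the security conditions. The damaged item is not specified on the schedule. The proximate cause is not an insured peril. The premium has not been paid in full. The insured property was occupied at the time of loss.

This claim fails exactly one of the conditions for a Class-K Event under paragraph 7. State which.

paragraph 6 — Accredited Damage: [the damaged item is specified on the schedule? no] OR [the premium has not been paid in full? yes] OR [the loss occurred outside the period of cover? no] → satisfied.
paragraph 12 — Approved Incident: [the loss was reported within the notification period? yes] AND [the damaged item is specified on the schedule? no] → not satisfied.
paragraph 10 — Class-C Incident: Accredited Damage (paragraph 6)? yes; not an Approved Incident (paragraph 12)? yes; the policyholder held no insurable interest at the date of loss? yes — 3 of 3 hold (need ≥2) → satisfied.
paragraph 5 — Senior Peril: [the policyholder has complied with the security conditions? no] OR [the insured property was unoccupied at the time of loss? no] → not satisfied.
paragraph 2 — Class-K Claim: [the proximate cause is an insured peril? no] OR [the loss was reported within the notification period? yes] OR [the loss arose from gradual deterioration? yes] → satisfied.
paragraph 11 — Class-J Damage: Class-C Incident (paragraph 10)? yes; Senior Peril (paragraph 5)? no; Class-K Claim (paragraph 2)? yes — 2 of 3 hold (need ≥2) → satisfied.
paragraph 1 — Designated Peril: [the loss was not caused by a third party? yes] AND [Class-J Damage (paragraph 11)? yes] → satisfied.
paragraph 7 — Class-K Event: [not a Designated Peril (paragraph 1)? no] AND [the insured property was occupied at the time of loss? yes] → not satisfied.

Designated Peril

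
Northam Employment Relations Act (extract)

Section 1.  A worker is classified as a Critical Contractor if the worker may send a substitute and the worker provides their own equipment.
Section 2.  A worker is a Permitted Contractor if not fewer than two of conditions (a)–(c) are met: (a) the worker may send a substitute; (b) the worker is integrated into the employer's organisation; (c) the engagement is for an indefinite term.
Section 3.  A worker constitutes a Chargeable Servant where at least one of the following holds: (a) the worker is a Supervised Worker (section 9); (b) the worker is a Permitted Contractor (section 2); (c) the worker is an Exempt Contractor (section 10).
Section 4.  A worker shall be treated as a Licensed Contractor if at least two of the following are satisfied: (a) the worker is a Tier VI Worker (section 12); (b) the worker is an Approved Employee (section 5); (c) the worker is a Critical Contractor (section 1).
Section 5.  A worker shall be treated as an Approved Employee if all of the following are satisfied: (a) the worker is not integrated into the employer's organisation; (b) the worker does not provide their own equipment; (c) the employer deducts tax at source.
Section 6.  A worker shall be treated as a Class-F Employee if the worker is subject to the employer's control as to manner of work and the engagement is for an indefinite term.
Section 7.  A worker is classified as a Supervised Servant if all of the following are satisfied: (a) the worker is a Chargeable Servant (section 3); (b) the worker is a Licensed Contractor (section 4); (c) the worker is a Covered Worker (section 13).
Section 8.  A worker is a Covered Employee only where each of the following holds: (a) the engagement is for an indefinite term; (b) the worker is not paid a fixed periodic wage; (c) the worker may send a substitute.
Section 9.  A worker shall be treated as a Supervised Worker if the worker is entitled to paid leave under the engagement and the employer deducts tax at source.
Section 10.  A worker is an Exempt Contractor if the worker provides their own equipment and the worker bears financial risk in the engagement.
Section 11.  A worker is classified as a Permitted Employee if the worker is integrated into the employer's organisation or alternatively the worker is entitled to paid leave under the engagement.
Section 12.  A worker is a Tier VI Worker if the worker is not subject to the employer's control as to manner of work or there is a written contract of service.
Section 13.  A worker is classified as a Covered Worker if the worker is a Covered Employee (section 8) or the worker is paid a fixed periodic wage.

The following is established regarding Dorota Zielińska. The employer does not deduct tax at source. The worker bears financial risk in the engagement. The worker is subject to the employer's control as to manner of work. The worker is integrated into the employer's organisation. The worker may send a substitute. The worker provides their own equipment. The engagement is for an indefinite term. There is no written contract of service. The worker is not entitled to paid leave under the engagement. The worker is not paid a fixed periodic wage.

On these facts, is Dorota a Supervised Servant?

No

section 9 — Supervised Worker: [the worker is entitled to paid leave under the engagement? no] AND [the employer deducts tax at source? no] → not satisfied.
section 2 — Permitted Contractor: the worker may send a substitute? yes; the worker is integrated into the employer's organisation? yes; the engagement is for an indefinite term? yes — 3 of 3 hold (need ≥2) → satisfied.
section 10 — Exempt Contractor: [the worker provides their own equipment? yes] AND [the worker bears financial risk in the engagement? yes] → satisfied.
section 3 — Chargeable Servant: [Supervised Worker (section 9)? no] OR [Permitted Contractor (section 2)? yes] OR [Exempt Contractor (section 10)? yes] → satisfied.
section 12 — Tier VI Worker: [the worker is not subject to the employer's control as to manner of work? no] OR [there is a written contract of service? no] → not satisfied.
section 5 — Approved Employee: [the worker is not integrated into the employer's organisation? no] AND [the worker does not provide their own equipment? no] AND [the employer deducts tax at source? no] → not satisfied.
section 1 — Critical Contractor: [the worker may send a substitute? yes] AND [the worker provides their own equipment? yes] → satisfied.
section 4 — Licensed Contractor: Tier VI Worker (section 12)? no; Approved Employee (section 5)? no; Critical Contractor (section 1)? yes — 1 of 3 hold (need ≥2) → not satisfied.
section 8 — Covered Employee: [the engagement is for an indefinite term? yes] AND [the worker is not paid a fixed periodic wage? yes] AND [the worker may send a substitute? yes] → satisfied.
section 13 — Covered Worker: [Covered Employee (section 8)? yes] OR [the worker is paid a fixed periodic wage? no] → satisfied.
section 7 — Supervised Servant: [Chargeable Servant (section 3)? yes] AND [Licensed Contractor (section 4)? no] AND [Covered Worker (section 13)? yes] → not satisfied.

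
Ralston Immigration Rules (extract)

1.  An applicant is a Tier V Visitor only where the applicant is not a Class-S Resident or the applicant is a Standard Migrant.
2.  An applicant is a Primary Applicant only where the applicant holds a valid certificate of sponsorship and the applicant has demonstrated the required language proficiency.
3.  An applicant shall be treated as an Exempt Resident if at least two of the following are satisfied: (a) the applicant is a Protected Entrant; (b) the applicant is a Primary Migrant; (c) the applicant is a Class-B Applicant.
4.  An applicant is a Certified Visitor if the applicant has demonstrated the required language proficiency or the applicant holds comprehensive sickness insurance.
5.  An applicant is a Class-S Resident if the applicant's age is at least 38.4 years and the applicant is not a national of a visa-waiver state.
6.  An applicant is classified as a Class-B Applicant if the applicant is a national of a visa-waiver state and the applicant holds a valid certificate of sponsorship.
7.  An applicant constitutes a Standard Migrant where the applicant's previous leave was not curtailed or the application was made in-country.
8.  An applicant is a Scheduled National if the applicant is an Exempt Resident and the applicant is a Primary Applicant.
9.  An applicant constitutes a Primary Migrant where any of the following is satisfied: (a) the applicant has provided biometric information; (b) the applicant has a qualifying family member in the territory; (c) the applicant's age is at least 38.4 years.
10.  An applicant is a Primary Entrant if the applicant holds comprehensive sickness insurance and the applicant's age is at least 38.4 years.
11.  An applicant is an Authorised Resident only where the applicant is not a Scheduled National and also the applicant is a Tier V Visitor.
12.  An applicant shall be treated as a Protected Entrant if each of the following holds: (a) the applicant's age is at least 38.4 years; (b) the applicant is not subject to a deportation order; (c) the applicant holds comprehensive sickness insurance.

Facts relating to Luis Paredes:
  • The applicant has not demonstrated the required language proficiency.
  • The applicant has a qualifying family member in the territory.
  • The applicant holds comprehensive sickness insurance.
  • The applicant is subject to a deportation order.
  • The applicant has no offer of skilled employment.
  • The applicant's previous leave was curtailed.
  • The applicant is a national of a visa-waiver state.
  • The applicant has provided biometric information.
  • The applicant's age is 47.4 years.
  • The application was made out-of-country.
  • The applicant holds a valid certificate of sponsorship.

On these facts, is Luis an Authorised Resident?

paragraph 12 — Protected Entrant: [applicant's age: 47.4 years ≥ 38.4 years? yes] AND [the applicant is not subject to a deportation order? no] AND [the applicant holds comprehensive sickness insurance? yes] → not satisfied.
paragraph 9 — Primary Migrant: [the applicant has provided biometric information? yes] OR [the applicant has a qualifying family member in the territory? yes] OR [applicant's age: 47.4 years ≥ 38.4 years? yes] → satisfied.
paragraph 6 — Class-B Applicant: [the applicant is a national of a visa-waiver state? yes] AND [the applicant holds a valid certificate of sponsorship? yes] → satisfied.
paragraph 3 — Exempt Resident: Protected Entrant (paragraph 12)? no; Primary Migrant (paragraph 9)? yes; Class-B Applicant (paragraph 6)? yes — 2 of 3 hold (need ≥2) → satisfied.
paragraph 2 — Primary Applicant: [the applicant holds a valid certificate of sponsorship? yes] AND [the applicant has demonstrated the required language proficiency? no] → not satisfied.
paragraph 8 — Scheduled National: [Exempt Resident (paragraph 3)? yes] AND [Primary Applicant (paragraph 2)? no] → not satisfied.
paragraph 5 — Class-S Resident: [applicant's age: 47.4 years ≥ 38.4 years? yes] AND [the applicant is not a national of a visa-waiver state? no] → not satisfied.
paragraph 7 — Standard Migrant: [the applicant's previous leave was not curtailed? no] OR [the application was made in-country? no] → not satisfied.
paragraph 1 — Tier V Visitor: [not a Class-S Resident (paragraph 5)? yes] OR [Standard Migrant (paragraph 7)? no] → satisfied.
paragraph 11 — Authorised Resident: [not a Scheduled National (paragraph 8)? yes] AND [Tier V Visitor (paragraph 1)? yes] → satisfied.

Yes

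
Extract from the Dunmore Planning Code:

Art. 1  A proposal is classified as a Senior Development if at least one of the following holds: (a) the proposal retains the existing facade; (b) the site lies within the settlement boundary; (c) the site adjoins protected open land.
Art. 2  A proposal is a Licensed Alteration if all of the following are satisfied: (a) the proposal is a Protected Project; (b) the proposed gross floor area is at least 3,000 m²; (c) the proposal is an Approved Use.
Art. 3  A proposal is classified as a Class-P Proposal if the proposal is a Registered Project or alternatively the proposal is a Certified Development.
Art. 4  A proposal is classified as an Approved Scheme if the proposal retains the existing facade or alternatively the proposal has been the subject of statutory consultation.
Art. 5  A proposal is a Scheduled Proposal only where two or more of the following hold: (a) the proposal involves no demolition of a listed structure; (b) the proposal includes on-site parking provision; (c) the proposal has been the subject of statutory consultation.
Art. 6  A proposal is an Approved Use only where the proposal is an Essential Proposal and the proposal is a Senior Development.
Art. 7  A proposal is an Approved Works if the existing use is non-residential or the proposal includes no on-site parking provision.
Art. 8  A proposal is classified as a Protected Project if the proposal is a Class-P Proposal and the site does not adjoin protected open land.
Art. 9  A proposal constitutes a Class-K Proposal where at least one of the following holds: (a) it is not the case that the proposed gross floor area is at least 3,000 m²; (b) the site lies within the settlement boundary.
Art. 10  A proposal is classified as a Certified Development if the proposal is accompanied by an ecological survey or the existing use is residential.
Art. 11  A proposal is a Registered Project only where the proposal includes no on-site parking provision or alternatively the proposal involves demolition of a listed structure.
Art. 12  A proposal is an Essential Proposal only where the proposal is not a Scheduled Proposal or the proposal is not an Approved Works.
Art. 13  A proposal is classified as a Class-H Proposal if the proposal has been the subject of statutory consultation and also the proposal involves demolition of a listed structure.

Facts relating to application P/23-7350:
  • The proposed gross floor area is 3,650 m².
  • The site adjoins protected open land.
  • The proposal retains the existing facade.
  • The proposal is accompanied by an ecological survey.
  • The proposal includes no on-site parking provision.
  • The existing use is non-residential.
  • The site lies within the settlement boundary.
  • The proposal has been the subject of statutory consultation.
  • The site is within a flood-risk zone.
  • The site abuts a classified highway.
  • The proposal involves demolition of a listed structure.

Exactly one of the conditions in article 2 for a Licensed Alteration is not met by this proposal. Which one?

article 11 — Registered Project: [the proposal includes no on-site parking provision? yes] OR [the proposal involves demolition of a listed structure? yes] → satisfied.
article 10 — Certified Development: [the proposal is accompanied by an ecological survey? yes] OR [the existing use is residential? no] → satisfied.
article 3 — Class-P Proposal: [Registered Project (article 11)? yes] OR [Certified Development (article 10)? yes] → satisfied.
article 8 — Protected Project: [Class-P Proposal (article 3)? yes] AND [the site does not adjoin protected open land? no] → not satisfied.
article 5 — Scheduled Proposal: the proposal involves no demolition of a listed structure? no; the proposal includes on-site parking provision? no; the proposal has been the subject of statutory consultation? yes — 1 of 3 hold (need ≥2) → not satisfied.
article 7 — Approved Works: [the existing use is non-residential? yes] OR [the proposal includes no on-site parking provision? yes] → satisfied.
article 12 — Essential Proposal: [not a Scheduled Proposal (article 5)? yes] OR [not an Approved Works (article 7)? no] → satisfied.
article 1 — Senior Development: [the proposal retains the existing facade? yes] OR [the site lies within the settlement boundary? yes] OR [the site adjoins protected open land? yes] → satisfied.
article 6 — Approved Use: [Essential Proposal (article 12)? yes] AND [Senior Development (article 1)? yes] → satisfied.
article 2 — Licensed Alteration: [Protected Project (article 8)? no] AND [proposed gross floor area: 3,650 m² ≥ 3,000 m²? yes] AND [Approved Use (article 6)? yes] → not satisfied.

Protected Project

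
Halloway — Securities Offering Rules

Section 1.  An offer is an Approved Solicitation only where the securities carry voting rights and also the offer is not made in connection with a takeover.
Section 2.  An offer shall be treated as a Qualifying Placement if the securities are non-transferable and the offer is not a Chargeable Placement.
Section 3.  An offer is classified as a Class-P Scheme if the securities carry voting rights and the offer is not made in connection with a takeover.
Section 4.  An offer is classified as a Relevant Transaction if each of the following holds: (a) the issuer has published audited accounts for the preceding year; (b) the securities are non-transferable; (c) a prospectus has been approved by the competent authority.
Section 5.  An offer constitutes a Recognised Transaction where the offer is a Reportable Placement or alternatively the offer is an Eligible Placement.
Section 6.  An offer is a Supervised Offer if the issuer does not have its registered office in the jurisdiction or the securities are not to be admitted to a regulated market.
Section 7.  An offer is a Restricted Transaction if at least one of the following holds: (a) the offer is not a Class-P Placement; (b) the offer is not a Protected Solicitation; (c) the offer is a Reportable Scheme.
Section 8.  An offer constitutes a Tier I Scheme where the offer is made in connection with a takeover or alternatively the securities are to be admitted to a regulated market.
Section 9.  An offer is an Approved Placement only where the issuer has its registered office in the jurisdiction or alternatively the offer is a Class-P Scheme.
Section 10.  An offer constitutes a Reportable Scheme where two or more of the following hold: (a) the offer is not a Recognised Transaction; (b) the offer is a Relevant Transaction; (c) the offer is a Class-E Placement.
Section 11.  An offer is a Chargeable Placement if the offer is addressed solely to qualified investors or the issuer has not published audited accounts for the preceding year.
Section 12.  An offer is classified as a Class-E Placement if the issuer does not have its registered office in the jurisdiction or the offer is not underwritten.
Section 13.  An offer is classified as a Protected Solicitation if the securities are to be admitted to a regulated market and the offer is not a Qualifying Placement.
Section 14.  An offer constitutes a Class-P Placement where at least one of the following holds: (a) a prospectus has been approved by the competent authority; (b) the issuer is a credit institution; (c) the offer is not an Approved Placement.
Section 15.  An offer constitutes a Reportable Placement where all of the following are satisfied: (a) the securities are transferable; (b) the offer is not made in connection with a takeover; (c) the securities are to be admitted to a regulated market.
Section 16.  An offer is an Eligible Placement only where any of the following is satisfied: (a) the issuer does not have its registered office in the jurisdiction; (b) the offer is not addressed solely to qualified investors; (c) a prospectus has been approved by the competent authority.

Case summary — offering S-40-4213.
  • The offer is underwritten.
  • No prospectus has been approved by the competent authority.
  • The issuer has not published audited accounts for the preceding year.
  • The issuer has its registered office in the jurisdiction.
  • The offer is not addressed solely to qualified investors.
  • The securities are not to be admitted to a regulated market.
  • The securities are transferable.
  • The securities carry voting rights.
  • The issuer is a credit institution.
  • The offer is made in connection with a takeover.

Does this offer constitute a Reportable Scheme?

No

section 15 — Reportable Placement: [the securities are transferable? yes] AND [the offer is not made in connection with a takeover? no] AND [the securities are to be admitted to a regulated market? no] → not satisfied.
section 16 — Eligible Placement: [the issuer does not have its registered office in the jurisdiction? no] OR [the offer is not addressed solely to qualified investors? yes] OR [a prospectus has been approved by the competent authority? no] → satisfied.
section 5 — Recognised Transaction: [Reportable Placement (section 15)? no] OR [Eligible Placement (section 16)? yes] → satisfied.
section 4 — Relevant Transaction: [the issuer has published audited accounts for the preceding year? no] AND [the securities are non-transferable? no] AND [a prospectus has been approved by the competent authority? no] → not satisfied.
section 12 — Class-E Placement: [the issuer does not have its registered office in the jurisdiction? no] OR [the offer is not underwritten? no] → not satisfied.
section 10 — Reportable Scheme: not a Recognised Transaction (section 5)? no; Relevant Transaction (section 4)? no; Class-E Placement (section 12)? no — 0 of 3 hold (need ≥2) → not satisfied.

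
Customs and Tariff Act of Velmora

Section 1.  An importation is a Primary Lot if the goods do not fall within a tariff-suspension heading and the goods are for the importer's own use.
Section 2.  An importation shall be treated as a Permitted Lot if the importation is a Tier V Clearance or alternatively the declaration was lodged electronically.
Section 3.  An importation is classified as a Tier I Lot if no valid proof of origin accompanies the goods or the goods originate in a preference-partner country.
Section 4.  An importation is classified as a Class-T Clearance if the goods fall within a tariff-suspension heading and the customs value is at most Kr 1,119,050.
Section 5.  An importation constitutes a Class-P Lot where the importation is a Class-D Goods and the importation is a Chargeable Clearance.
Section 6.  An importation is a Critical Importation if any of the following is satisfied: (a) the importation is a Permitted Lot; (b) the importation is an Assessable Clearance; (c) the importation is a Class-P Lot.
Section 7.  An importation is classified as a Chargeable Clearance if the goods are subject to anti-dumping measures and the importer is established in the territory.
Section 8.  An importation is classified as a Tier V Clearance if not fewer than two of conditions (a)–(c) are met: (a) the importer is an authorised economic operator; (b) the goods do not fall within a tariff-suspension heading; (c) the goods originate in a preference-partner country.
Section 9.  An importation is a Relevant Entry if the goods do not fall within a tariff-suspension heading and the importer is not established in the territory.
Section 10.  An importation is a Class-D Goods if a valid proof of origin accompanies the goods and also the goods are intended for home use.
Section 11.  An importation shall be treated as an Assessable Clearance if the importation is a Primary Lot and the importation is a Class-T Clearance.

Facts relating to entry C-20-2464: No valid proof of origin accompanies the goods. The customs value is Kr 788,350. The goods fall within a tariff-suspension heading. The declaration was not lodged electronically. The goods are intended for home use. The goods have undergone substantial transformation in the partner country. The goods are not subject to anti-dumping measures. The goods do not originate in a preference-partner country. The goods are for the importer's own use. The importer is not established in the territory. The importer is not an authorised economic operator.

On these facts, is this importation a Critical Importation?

No

Under section 8: the importer is an authorised economic operator? no; the goods do not fall within a tariff-suspension heading? no; the goods originate in a preference-partner country? no — 0 of 3 hold (need ≥2) → not satisfied.
Under section 2: Tier V Clearance (section 8)? no; or the declaration was lodged electronically? no. So the importation is not a Permitted Lot.
Under section 1: the goods do not fall within a tariff-suspension heading? no; and the goods are for the importer's own use? yes. So the importation is not a Primary Lot.
Under section 4: the goods fall within a tariff-suspension heading? yes; and customs value: Kr 788,350 ≤ Kr 1,119,050? yes. So the importation is a Class-T Clearance.
Under section 11: Primary Lot (section 1)? no; and Class-T Clearance (section 4)? yes. So the importation is not an Assessable Clearance.
Under section 10: a valid proof of origin accompanies the goods? no; and the goods are intended for home use? yes. So the importation is not a Class-D Goods.
Under section 7: the goods are subject to anti-dumping measures? no; and the importer is established in the territory? no. So the importation is not a Chargeable Clearance.
Under section 5: Class-D Goods (section 10)? no; and Chargeable Clearance (section 7)? no. So the importation is not a Class-P Lot.
Under section 6: Permitted Lot (section 2)? no; or Assessable Clearance (section 11)? no; or Class-P Lot (section 5)? no. So the importation is not a Critical Importation.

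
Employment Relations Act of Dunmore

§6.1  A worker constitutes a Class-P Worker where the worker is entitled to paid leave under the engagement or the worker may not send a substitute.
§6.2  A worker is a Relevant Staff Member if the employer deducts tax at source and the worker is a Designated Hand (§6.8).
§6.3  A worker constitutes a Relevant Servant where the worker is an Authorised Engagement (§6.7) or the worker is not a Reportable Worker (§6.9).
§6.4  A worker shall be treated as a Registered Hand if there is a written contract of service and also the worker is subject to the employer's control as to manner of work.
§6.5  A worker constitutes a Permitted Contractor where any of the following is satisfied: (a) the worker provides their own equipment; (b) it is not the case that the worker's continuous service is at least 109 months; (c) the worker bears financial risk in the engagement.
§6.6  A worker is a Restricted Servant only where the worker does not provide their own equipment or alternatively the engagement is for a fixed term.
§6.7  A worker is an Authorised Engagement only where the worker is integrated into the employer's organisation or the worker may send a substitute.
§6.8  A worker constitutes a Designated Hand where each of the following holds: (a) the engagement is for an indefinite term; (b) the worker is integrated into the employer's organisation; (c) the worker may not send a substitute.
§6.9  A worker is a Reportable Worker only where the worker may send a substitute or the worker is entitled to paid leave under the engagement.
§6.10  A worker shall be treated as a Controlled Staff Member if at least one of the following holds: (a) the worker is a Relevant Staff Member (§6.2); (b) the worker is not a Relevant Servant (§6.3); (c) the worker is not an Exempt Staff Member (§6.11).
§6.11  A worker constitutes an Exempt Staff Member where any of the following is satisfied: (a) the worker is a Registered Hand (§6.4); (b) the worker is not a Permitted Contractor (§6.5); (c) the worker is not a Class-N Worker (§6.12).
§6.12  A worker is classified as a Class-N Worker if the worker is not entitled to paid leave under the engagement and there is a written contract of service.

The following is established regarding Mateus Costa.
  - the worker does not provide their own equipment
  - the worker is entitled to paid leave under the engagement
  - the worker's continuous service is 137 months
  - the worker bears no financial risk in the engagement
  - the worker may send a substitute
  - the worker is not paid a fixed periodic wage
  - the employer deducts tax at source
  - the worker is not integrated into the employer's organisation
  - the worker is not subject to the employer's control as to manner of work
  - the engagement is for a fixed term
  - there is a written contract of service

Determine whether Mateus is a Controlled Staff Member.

§6.8 — Designated Hand: [the engagement is for an indefinite term? no] AND [the worker is integrated into the employer's organisation? no] AND [the worker may not send a substitute? no] → not satisfied.
§6.2 — Relevant Staff Member: [the employer deducts tax at source? yes] AND [Designated Hand (§6.8)? no] → not satisfied.
§6.7 — Authorised Engagement: [the worker is integrated into the employer's organisation? no] OR [the worker may send a substitute? yes] → satisfied.
§6.9 — Reportable Worker: [the worker may send a substitute? yes] OR [the worker is entitled to paid leave under the engagement? yes] → satisfied.
§6.3 — Relevant Servant: [Authorised Engagement (§6.7)? yes] OR [not a Reportable Worker (§6.9)? no] → satisfied.
§6.4 — Registered Hand: [there is a written contract of service? yes] AND [the worker is subject to the employer's control as to manner of work? no] → not satisfied.
§6.5 — Permitted Contractor: [the worker provides their own equipment? no] OR [worker's continuous service: 137 months ≥ 109 months? yes, so negated condition no] OR [the worker bears financial risk in the engagement? no] → not satisfied.
§6.12 — Class-N Worker: [the worker is not entitled to paid leave under the engagement? no] AND [there is a written contract of service? yes] → not satisfied.
§6.11 — Exempt Staff Member: [Registered Hand (§6.4)? no] OR [not a Permitted Contractor (§6.5)? yes] OR [not a Class-N Worker (§6.12)? yes] → satisfied.
§6.10 — Controlled Staff Member: [Relevant Staff Member (§6.2)? no] OR [not a Relevant Servant (§6.3)? no] OR [not an Exempt Staff Member (§6.11)? no] → not satisfied.

No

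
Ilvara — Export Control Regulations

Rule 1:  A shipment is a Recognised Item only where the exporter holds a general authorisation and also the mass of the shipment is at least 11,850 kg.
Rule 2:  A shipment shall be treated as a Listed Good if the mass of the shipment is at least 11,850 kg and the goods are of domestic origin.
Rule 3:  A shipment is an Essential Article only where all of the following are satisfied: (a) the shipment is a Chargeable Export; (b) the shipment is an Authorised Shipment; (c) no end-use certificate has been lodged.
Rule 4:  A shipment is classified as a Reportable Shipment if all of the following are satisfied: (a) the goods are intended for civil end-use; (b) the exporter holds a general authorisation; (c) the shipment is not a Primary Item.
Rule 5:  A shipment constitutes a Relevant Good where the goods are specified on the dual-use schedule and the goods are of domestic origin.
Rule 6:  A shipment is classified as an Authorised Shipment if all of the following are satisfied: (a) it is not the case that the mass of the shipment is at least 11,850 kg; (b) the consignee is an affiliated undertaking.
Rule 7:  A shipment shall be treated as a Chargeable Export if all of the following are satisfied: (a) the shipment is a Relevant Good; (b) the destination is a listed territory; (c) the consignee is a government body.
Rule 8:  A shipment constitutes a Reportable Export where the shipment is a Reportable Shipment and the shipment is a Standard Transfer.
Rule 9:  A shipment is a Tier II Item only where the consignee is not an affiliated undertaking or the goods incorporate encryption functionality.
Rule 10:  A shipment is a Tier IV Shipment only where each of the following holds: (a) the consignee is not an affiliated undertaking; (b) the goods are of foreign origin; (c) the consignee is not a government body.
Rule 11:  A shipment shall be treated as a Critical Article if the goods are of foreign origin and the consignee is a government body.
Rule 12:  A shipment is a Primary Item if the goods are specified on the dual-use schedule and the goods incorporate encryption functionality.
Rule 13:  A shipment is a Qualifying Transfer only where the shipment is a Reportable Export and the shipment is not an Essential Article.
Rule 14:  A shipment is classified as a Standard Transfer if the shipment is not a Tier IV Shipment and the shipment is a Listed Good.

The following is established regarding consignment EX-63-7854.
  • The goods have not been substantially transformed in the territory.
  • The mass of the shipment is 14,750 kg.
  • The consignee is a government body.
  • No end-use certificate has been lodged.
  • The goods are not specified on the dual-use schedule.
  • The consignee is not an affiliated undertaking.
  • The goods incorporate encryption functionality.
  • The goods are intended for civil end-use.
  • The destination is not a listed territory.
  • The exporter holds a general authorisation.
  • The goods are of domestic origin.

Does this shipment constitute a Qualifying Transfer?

Yes

Under rule 12: the goods are specified on the dual-use schedule? no; and the goods incorporate encryption functionality? yes. So the shipment is not a Primary Item.
Under rule 4: the goods are intended for civil end-use? yes; and the exporter holds a general authorisation? yes; and not a Primary Item (rule 12)? yes. So the shipment is a Reportable Shipment.
Under rule 10: the consignee is not an affiliated undertaking? yes; and the goods are of foreign origin? no; and the consignee is not a government body? no. So the shipment is not a Tier IV Shipment.
Under rule 2: mass of the shipment: 14,750 kg ≥ 11,850 kg? yes; and the goods are of domestic origin? yes. So the shipment is a Listed Good.
Under rule 14: not a Tier IV Shipment (rule 10)? yes; and Listed Good (rule 2)? yes. So the shipment is a Standard Transfer.
Under rule 8: Reportable Shipment (rule 4)? yes; and Standard Transfer (rule 14)? yes. So the shipment is a Reportable Export.
Under rule 5: the goods are specified on the dual-use schedule? no; and the goods are of domestic origin? yes. So the shipment is not a Relevant Good.
Under rule 7: Relevant Good (rule 5)? no; and the destination is a listed territory? no; and the consignee is a government body? yes. So the shipment is not a Chargeable Export.
Under rule 6: mass of the shipment: 14,750 kg ≥ 11,850 kg? yes, so negated condition no; and the consignee is an affiliated undertaking? no. So the shipment is not an Authorised Shipment.
Under rule 3: Chargeable Export (rule 7)? no; and Authorised Shipment (rule 6)? no; and no end-use certificate has been lodged? yes. So the shipment is not an Essential Article.
Under rule 13: Reportable Export (rule 8)? yes; and not an Essential Article (rule 3)? yes. So the shipment is a Qualifying Transfer.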